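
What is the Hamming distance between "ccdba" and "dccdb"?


Comparing "ccdba" and "dccdb" position by position:
  Position 0: 'c' vs 'd' => differ
  Position 1: 'c' vs 'c' => same
  Position 2: 'd' vs 'c' => differ
  Position 3: 'b' vs 'd' => differ
  Position 4: 'a' vs 'b' => differ
Total differences (Hamming distance): 4

4


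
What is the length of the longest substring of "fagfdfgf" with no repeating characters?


Input: "fagfdfgf"
Sliding window (track last position of each char):
  Position 0 ('f'): window [0,0] length 1 -- new best
  Position 1 ('a'): window [0,1] length 2 -- new best
  Position 2 ('g'): window [0,2] length 3 -- new best
  Position 3 ('f'): repeat (last at 0), move window start to 1
  Position 3 ('f'): window [1,3] length 3
  Position 4 ('d'): window [1,4] length 4 -- new best
  Position 5 ('f'): repeat (last at 3), move window start to 4
  Position 5 ('f'): window [4,5] length 2
  Position 6 ('g'): window [4,6] length 3
  Position 7 ('f'): repeat (last at 5), move window start to 6
  Position 7 ('f'): window [6,7] length 2
Longest substring with no repeats: "agfd" with length 4

4


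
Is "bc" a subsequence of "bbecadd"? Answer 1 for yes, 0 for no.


Check if "bc" is a subsequence of "bbecadd"
Greedy scan:
  Position 0 ('b'): matches sub[0] = 'b'
  Position 1 ('b'): no match needed
  Position 2 ('e'): no match needed
  Position 3 ('c'): matches sub[1] = 'c'
  Position 4 ('a'): no match needed
  Position 5 ('d'): no match needed
  Position 6 ('d'): no match needed
All 2 characters matched => is a subsequence

1


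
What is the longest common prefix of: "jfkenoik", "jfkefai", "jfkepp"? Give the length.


Words: jfkenoik, jfkefai, jfkepp
  Position 0: all 'j' => match
  Position 1: all 'f' => match
  Position 2: all 'k' => match
  Position 3: all 'e' => match
  Position 4: ('n', 'f', 'p') => mismatch, stop
LCP = "jfke" (length 4)

4


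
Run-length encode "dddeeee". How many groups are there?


Input: dddeeee
Scanning for consecutive runs:
  Group 1: 'd' x 3 (positions 0-2)
  Group 2: 'e' x 4 (positions 3-6)
Total groups: 2

2


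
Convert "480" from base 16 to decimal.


Input: "480" in base 16
Positional expansion:
  Digit '4' (value 4) x 16^2 = 1024
  Digit '8' (value 8) x 16^1 = 128
  Digit '0' (value 0) x 16^0 = 0
Sum = 1152

1152


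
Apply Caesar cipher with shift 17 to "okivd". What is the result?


Caesar cipher: shift "okivd" by 17
  'o' (pos 14) + 17 = pos 5 = 'f'
  'k' (pos 10) + 17 = pos 1 = 'b'
  'i' (pos 8) + 17 = pos 25 = 'z'
  'v' (pos 21) + 17 = pos 12 = 'm'
  'd' (pos 3) + 17 = pos 20 = 'u'
Result: fbzmu

fbzmu


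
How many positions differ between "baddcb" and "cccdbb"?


Comparing "baddcb" and "cccdbb" position by position:
  Position 0: 'b' vs 'c' => DIFFER
  Position 1: 'a' vs 'c' => DIFFER
  Position 2: 'd' vs 'c' => DIFFER
  Position 3: 'd' vs 'd' => same
  Position 4: 'c' vs 'b' => DIFFER
  Position 5: 'b' vs 'b' => same
Positions that differ: 4

4


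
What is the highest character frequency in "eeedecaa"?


Input: eeedecaa
Character counts:
  'a': 2
  'c': 1
  'd': 1
  'e': 4
Maximum frequency: 4

4


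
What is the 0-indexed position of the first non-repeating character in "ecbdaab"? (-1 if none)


Input: ecbdaab
Character frequencies:
  'a': 2
  'b': 2
  'c': 1
  'd': 1
  'e': 1
Scanning left to right for freq == 1:
  Position 0 ('e'): unique! => answer = 0

0


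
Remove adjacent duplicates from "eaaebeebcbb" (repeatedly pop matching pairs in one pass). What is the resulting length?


Input: eaaebeebcbb
Stack-based adjacent duplicate removal:
  Read 'e': push. Stack: e
  Read 'a': push. Stack: ea
  Read 'a': matches stack top 'a' => pop. Stack: e
  Read 'e': matches stack top 'e' => pop. Stack: (empty)
  Read 'b': push. Stack: b
  Read 'e': push. Stack: be
  Read 'e': matches stack top 'e' => pop. Stack: b
  Read 'b': matches stack top 'b' => pop. Stack: (empty)
  Read 'c': push. Stack: c
  Read 'b': push. Stack: cb
  Read 'b': matches stack top 'b' => pop. Stack: c
Final stack: "c" (length 1)

1


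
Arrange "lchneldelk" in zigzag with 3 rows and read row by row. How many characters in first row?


Zigzag "lchneldelk" into 3 rows:
Placing characters:
  'l' => row 0
  'c' => row 1
  'h' => row 2
  'n' => row 1
  'e' => row 0
  'l' => row 1
  'd' => row 2
  'e' => row 1
  'l' => row 0
  'k' => row 1
Rows:
  Row 0: "lel"
  Row 1: "cnlek"
  Row 2: "hd"
First row length: 3

3


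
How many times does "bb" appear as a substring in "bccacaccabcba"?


Searching for "bb" in "bccacaccabcba"
Scanning each position:
  Position 0: "bc" => no
  Position 1: "cc" => no
  Position 2: "ca" => no
  Position 3: "ac" => no
  Position 4: "ca" => no
  Position 5: "ac" => no
  Position 6: "cc" => no
  Position 7: "ca" => no
  Position 8: "ab" => no
  Position 9: "bc" => no
  Position 10: "cb" => no
  Position 11: "ba" => no
Total occurrences: 0

0


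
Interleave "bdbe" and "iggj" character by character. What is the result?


Interleaving "bdbe" and "iggj":
  Position 0: 'b' from first, 'i' from second => "bi"
  Position 1: 'd' from first, 'g' from second => "dg"
  Position 2: 'b' from first, 'g' from second => "bg"
  Position 3: 'e' from first, 'j' from second => "ej"
Result: bidgbgej

bidgbgej


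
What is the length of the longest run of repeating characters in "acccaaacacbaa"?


Input: "acccaaacacbaa"
Scanning for longest run:
  Position 1 ('c'): new char, reset run to 1
  Position 2 ('c'): continues run of 'c', length=2
  Position 3 ('c'): continues run of 'c', length=3
  Position 4 ('a'): new char, reset run to 1
  Position 5 ('a'): continues run of 'a', length=2
  Position 6 ('a'): continues run of 'a', length=3
  Position 7 ('c'): new char, reset run to 1
  Position 8 ('a'): new char, reset run to 1
  Position 9 ('c'): new char, reset run to 1
  Position 10 ('b'): new char, reset run to 1
  Position 11 ('a'): new char, reset run to 1
  Position 12 ('a'): continues run of 'a', length=2
Longest run: 'c' with length 3

3


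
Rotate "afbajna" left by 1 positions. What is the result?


Input: "afbajna", rotate left by 1
First 1 characters: "a"
Remaining characters: "fbajna"
Concatenate remaining + first: "fbajna" + "a" = "fbajnaa"

fbajnaa


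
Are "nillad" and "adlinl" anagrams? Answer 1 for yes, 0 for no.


Strings: "nillad", "adlinl"
Sorted first:  adilln
Sorted second: adilln
Sorted forms match => anagrams

1


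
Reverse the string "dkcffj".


Input: dkcffj
Reading characters right to left:
  Position 5: 'j'
  Position 4: 'f'
  Position 3: 'f'
  Position 2: 'c'
  Position 1: 'k'
  Position 0: 'd'
Reversed: jffckd

jffckd


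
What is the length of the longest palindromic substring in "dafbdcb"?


Input: "dafbdcb"
Checking substrings for palindromes:
  No multi-char palindromic substrings found
Longest palindromic substring: "d" with length 1

1


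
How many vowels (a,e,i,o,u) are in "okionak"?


Input: okionak
Checking each character:
  'o' at position 0: vowel (running total: 1)
  'k' at position 1: consonant
  'i' at position 2: vowel (running total: 2)
  'o' at position 3: vowel (running total: 3)
  'n' at position 4: consonant
  'a' at position 5: vowel (running total: 4)
  'k' at position 6: consonant
Total vowels: 4

4


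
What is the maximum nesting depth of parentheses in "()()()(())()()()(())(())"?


Input: "()()()(())()()()(())(())"
Tracking depth:
  Position 0 '(': depth becomes 1
  Position 1 ')': depth becomes 0
  Position 2 '(': depth becomes 1
  Position 3 ')': depth becomes 0
  Position 4 '(': depth becomes 1
  Position 5 ')': depth becomes 0
  Position 6 '(': depth becomes 1
  Position 7 '(': depth becomes 2
  Position 8 ')': depth becomes 1
  Position 9 ')': depth becomes 0
  Position 10 '(': depth becomes 1
  Position 11 ')': depth becomes 0
  Position 12 '(': depth becomes 1
  Position 13 ')': depth becomes 0
  Position 14 '(': depth becomes 1
  Position 15 ')': depth becomes 0
  Position 16 '(': depth becomes 1
  Position 17 '(': depth becomes 2
  Position 18 ')': depth becomes 1
  Position 19 ')': depth becomes 0
  Position 20 '(': depth becomes 1
  Position 21 '(': depth becomes 2
  Position 22 ')': depth becomes 1
  Position 23 ')': depth becomes 0
Maximum depth reached: 2

2


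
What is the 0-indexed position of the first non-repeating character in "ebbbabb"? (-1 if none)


Input: ebbbabb
Character frequencies:
  'a': 1
  'b': 5
  'e': 1
Scanning left to right for freq == 1:
  Position 0 ('e'): unique! => answer = 0

0


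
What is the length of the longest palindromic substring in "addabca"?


Input: "addabca"
Checking substrings for palindromes:
  [0:4] "adda" (len 4) => palindrome
  [1:3] "dd" (len 2) => palindrome
Longest palindromic substring: "adda" with length 4

4


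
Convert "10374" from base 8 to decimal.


Input: "10374" in base 8
Positional expansion:
  Digit '1' (value 1) x 8^4 = 4096
  Digit '0' (value 0) x 8^3 = 0
  Digit '3' (value 3) x 8^2 = 192
  Digit '7' (value 7) x 8^1 = 56
  Digit '4' (value 4) x 8^0 = 4
Sum = 4348

4348


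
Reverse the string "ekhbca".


Input: ekhbca
Reading characters right to left:
  Position 5: 'a'
  Position 4: 'c'
  Position 3: 'b'
  Position 2: 'h'
  Position 1: 'k'
  Position 0: 'e'
Reversed: acbhke

acbhke


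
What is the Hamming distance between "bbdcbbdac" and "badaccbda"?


Comparing "bbdcbbdac" and "badaccbda" position by position:
  Position 0: 'b' vs 'b' => same
  Position 1: 'b' vs 'a' => differ
  Position 2: 'd' vs 'd' => same
  Position 3: 'c' vs 'a' => differ
  Position 4: 'b' vs 'c' => differ
  Position 5: 'b' vs 'c' => differ
  Position 6: 'd' vs 'b' => differ
  Position 7: 'a' vs 'd' => differ
  Position 8: 'c' vs 'a' => differ
Total differences (Hamming distance): 7

7


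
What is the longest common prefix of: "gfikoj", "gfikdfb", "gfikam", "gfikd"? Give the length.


Words: gfikoj, gfikdfb, gfikam, gfikd
  Position 0: all 'g' => match
  Position 1: all 'f' => match
  Position 2: all 'i' => match
  Position 3: all 'k' => match
  Position 4: ('o', 'd', 'a', 'd') => mismatch, stop
LCP = "gfik" (length 4)

4


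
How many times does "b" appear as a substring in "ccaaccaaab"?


Searching for "b" in "ccaaccaaab"
Scanning each position:
  Position 0: "c" => no
  Position 1: "c" => no
  Position 2: "a" => no
  Position 3: "a" => no
  Position 4: "c" => no
  Position 5: "c" => no
  Position 6: "a" => no
  Position 7: "a" => no
  Position 8: "a" => no
  Position 9: "b" => MATCH
Total occurrences: 1

1


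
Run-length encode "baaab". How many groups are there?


Input: baaab
Scanning for consecutive runs:
  Group 1: 'b' x 1 (positions 0-0)
  Group 2: 'a' x 3 (positions 1-3)
  Group 3: 'b' x 1 (positions 4-4)
Total groups: 3

3


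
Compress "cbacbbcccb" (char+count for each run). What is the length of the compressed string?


Input: cbacbbcccb
Runs:
  'c' x 1 => "c1"
  'b' x 1 => "b1"
  'a' x 1 => "a1"
  'c' x 1 => "c1"
  'b' x 2 => "b2"
  'c' x 3 => "c3"
  'b' x 1 => "b1"
Compressed: "c1b1a1c1b2c3b1"
Compressed length: 14

14


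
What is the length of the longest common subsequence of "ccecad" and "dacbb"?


LCS of "ccecad" and "dacbb"
DP table:
           d    a    c    b    b
      0    0    0    0    0    0
  c   0    0    0    1    1    1
  c   0    0    0    1    1    1
  e   0    0    0    1    1    1
  c   0    0    0    1    1    1
  a   0    0    1    1    1    1
  d   0    1    1    1    1    1
LCS length = dp[6][5] = 1

1


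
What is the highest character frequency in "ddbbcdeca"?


Input: ddbbcdeca
Character counts:
  'a': 1
  'b': 2
  'c': 2
  'd': 3
  'e': 1
Maximum frequency: 3

3


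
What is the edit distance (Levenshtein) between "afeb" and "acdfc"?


Computing edit distance: "afeb" -> "acdfc"
DP table:
           a    c    d    f    c
      0    1    2    3    4    5
  a   1    0    1    2    3    4
  f   2    1    1    2    2    3
  e   3    2    2    2    3    3
  b   4    3    3    3    3    4
Edit distance = dp[4][5] = 4

4


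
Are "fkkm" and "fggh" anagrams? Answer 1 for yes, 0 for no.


Strings: "fkkm", "fggh"
Sorted first:  fkkm
Sorted second: fggh
Differ at position 1: 'k' vs 'g' => not anagrams

0


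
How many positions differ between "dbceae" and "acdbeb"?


Comparing "dbceae" and "acdbeb" position by position:
  Position 0: 'd' vs 'a' => DIFFER
  Position 1: 'b' vs 'c' => DIFFER
  Position 2: 'c' vs 'd' => DIFFER
  Position 3: 'e' vs 'b' => DIFFER
  Position 4: 'a' vs 'e' => DIFFER
  Position 5: 'e' vs 'b' => DIFFER
Positions that differ: 6

6


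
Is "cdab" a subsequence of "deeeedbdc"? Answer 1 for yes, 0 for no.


Check if "cdab" is a subsequence of "deeeedbdc"
Greedy scan:
  Position 0 ('d'): no match needed
  Position 1 ('e'): no match needed
  Position 2 ('e'): no match needed
  Position 3 ('e'): no match needed
  Position 4 ('e'): no match needed
  Position 5 ('d'): no match needed
  Position 6 ('b'): no match needed
  Position 7 ('d'): no match needed
  Position 8 ('c'): matches sub[0] = 'c'
Only matched 1/4 characters => not a subsequence

0


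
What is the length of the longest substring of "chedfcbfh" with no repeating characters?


Input: "chedfcbfh"
Sliding window (track last position of each char):
  Position 0 ('c'): window [0,0] length 1 -- new best
  Position 1 ('h'): window [0,1] length 2 -- new best
  Position 2 ('e'): window [0,2] length 3 -- new best
  Position 3 ('d'): window [0,3] length 4 -- new best
  Position 4 ('f'): window [0,4] length 5 -- new best
  Position 5 ('c'): repeat (last at 0), move window start to 1
  Position 5 ('c'): window [1,5] length 5
  Position 6 ('b'): window [1,6] length 6 -- new best
  Position 7 ('f'): repeat (last at 4), move window start to 5
  Position 7 ('f'): window [5,7] length 3
  Position 8 ('h'): window [5,8] length 4
Longest substring with no repeats: "hedfcb" with length 6

6


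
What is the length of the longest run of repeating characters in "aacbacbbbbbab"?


Input: "aacbacbbbbbab"
Scanning for longest run:
  Position 1 ('a'): continues run of 'a', length=2
  Position 2 ('c'): new char, reset run to 1
  Position 3 ('b'): new char, reset run to 1
  Position 4 ('a'): new char, reset run to 1
  Position 5 ('c'): new char, reset run to 1
  Position 6 ('b'): new char, reset run to 1
  Position 7 ('b'): continues run of 'b', length=2
  Position 8 ('b'): continues run of 'b', length=3
  Position 9 ('b'): continues run of 'b', length=4
  Position 10 ('b'): continues run of 'b', length=5
  Position 11 ('a'): new char, reset run to 1
  Position 12 ('b'): new char, reset run to 1
Longest run: 'b' with length 5

5


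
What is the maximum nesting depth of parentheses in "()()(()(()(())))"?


Input: "()()(()(()(())))"
Tracking depth:
  Position 0 '(': depth becomes 1
  Position 1 ')': depth becomes 0
  Position 2 '(': depth becomes 1
  Position 3 ')': depth becomes 0
  Position 4 '(': depth becomes 1
  Position 5 '(': depth becomes 2
  Position 6 ')': depth becomes 1
  Position 7 '(': depth becomes 2
  Position 8 '(': depth becomes 3
  Position 9 ')': depth becomes 2
  Position 10 '(': depth becomes 3
  Position 11 '(': depth becomes 4
  Position 12 ')': depth becomes 3
  Position 13 ')': depth becomes 2
  Position 14 ')': depth becomes 1
  Position 15 ')': depth becomes 0
Maximum depth reached: 4

4


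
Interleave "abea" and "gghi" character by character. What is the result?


Interleaving "abea" and "gghi":
  Position 0: 'a' from first, 'g' from second => "ag"
  Position 1: 'b' from first, 'g' from second => "bg"
  Position 2: 'e' from first, 'h' from second => "eh"
  Position 3: 'a' from first, 'i' from second => "ai"
Result: agbgehai

agbgehai


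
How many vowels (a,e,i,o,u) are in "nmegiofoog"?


Input: nmegiofoog
Checking each character:
  'n' at position 0: consonant
  'm' at position 1: consonant
  'e' at position 2: vowel (running total: 1)
  'g' at position 3: consonant
  'i' at position 4: vowel (running total: 2)
  'o' at position 5: vowel (running total: 3)
  'f' at position 6: consonant
  'o' at position 7: vowel (running total: 4)
  'o' at position 8: vowel (running total: 5)
  'g' at position 9: consonant
Total vowels: 5

5


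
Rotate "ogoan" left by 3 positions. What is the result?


Input: "ogoan", rotate left by 3
First 3 characters: "ogo"
Remaining characters: "an"
Concatenate remaining + first: "an" + "ogo" = "anogo"

anogo


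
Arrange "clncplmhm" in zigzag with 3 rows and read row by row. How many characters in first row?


Zigzag "clncplmhm" into 3 rows:
Placing characters:
  'c' => row 0
  'l' => row 1
  'n' => row 2
  'c' => row 1
  'p' => row 0
  'l' => row 1
  'm' => row 2
  'h' => row 1
  'm' => row 0
Rows:
  Row 0: "cpm"
  Row 1: "lclh"
  Row 2: "nm"
First row length: 3

3


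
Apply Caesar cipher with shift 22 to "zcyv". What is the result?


Caesar cipher: shift "zcyv" by 22
  'z' (pos 25) + 22 = pos 21 = 'v'
  'c' (pos 2) + 22 = pos 24 = 'y'
  'y' (pos 24) + 22 = pos 20 = 'u'
  'v' (pos 21) + 22 = pos 17 = 'r'
Result: vyur

vyur


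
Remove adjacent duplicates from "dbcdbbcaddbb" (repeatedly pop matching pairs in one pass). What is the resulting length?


Input: dbcdbbcaddbb
Stack-based adjacent duplicate removal:
  Read 'd': push. Stack: d
  Read 'b': push. Stack: db
  Read 'c': push. Stack: dbc
  Read 'd': push. Stack: dbcd
  Read 'b': push. Stack: dbcdb
  Read 'b': matches stack top 'b' => pop. Stack: dbcd
  Read 'c': push. Stack: dbcdc
  Read 'a': push. Stack: dbcdca
  Read 'd': push. Stack: dbcdcad
  Read 'd': matches stack top 'd' => pop. Stack: dbcdca
  Read 'b': push. Stack: dbcdcab
  Read 'b': matches stack top 'b' => pop. Stack: dbcdca
Final stack: "dbcdca" (length 6)

6


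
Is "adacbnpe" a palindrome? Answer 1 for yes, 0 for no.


Input: adacbnpe
Reversed: epnbcada
  Compare pos 0 ('a') with pos 7 ('e'): MISMATCH
  Compare pos 1 ('d') with pos 6 ('p'): MISMATCH
  Compare pos 2 ('a') with pos 5 ('n'): MISMATCH
  Compare pos 3 ('c') with pos 4 ('b'): MISMATCH
Result: not a palindrome

0


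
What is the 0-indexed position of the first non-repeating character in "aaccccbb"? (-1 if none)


Input: aaccccbb
Character frequencies:
  'a': 2
  'b': 2
  'c': 4
Scanning left to right for freq == 1:
  Position 0 ('a'): freq=2, skip
  Position 1 ('a'): freq=2, skip
  Position 2 ('c'): freq=4, skip
  Position 3 ('c'): freq=4, skip
  Position 4 ('c'): freq=4, skip
  Position 5 ('c'): freq=4, skip
  Position 6 ('b'): freq=2, skip
  Position 7 ('b'): freq=2, skip
  No unique character found => answer = -1

-1


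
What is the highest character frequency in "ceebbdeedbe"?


Input: ceebbdeedbe
Character counts:
  'b': 3
  'c': 1
  'd': 2
  'e': 5
Maximum frequency: 5

5


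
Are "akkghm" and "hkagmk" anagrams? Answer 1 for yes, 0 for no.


Strings: "akkghm", "hkagmk"
Sorted first:  aghkkm
Sorted second: aghkkm
Sorted forms match => anagrams

1


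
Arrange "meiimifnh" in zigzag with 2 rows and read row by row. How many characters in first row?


Zigzag "meiimifnh" into 2 rows:
Placing characters:
  'm' => row 0
  'e' => row 1
  'i' => row 0
  'i' => row 1
  'm' => row 0
  'i' => row 1
  'f' => row 0
  'n' => row 1
  'h' => row 0
Rows:
  Row 0: "mimfh"
  Row 1: "eiin"
First row length: 5

5


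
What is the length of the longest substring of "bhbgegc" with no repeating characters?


Input: "bhbgegc"
Sliding window (track last position of each char):
  Position 0 ('b'): window [0,0] length 1 -- new best
  Position 1 ('h'): window [0,1] length 2 -- new best
  Position 2 ('b'): repeat (last at 0), move window start to 1
  Position 2 ('b'): window [1,2] length 2
  Position 3 ('g'): window [1,3] length 3 -- new best
  Position 4 ('e'): window [1,4] length 4 -- new best
  Position 5 ('g'): repeat (last at 3), move window start to 4
  Position 5 ('g'): window [4,5] length 2
  Position 6 ('c'): window [4,6] length 3
Longest substring with no repeats: "hbge" with length 4

4


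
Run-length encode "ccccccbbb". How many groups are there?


Input: ccccccbbb
Scanning for consecutive runs:
  Group 1: 'c' x 6 (positions 0-5)
  Group 2: 'b' x 3 (positions 6-8)
Total groups: 2

2


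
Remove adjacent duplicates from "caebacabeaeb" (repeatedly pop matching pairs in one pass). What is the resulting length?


Input: caebacabeaeb
Stack-based adjacent duplicate removal:
  Read 'c': push. Stack: c
  Read 'a': push. Stack: ca
  Read 'e': push. Stack: cae
  Read 'b': push. Stack: caeb
  Read 'a': push. Stack: caeba
  Read 'c': push. Stack: caebac
  Read 'a': push. Stack: caebaca
  Read 'b': push. Stack: caebacab
  Read 'e': push. Stack: caebacabe
  Read 'a': push. Stack: caebacabea
  Read 'e': push. Stack: caebacabeae
  Read 'b': push. Stack: caebacabeaeb
Final stack: "caebacabeaeb" (length 12)

12


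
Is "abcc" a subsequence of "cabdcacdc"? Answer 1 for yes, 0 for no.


Check if "abcc" is a subsequence of "cabdcacdc"
Greedy scan:
  Position 0 ('c'): no match needed
  Position 1 ('a'): matches sub[0] = 'a'
  Position 2 ('b'): matches sub[1] = 'b'
  Position 3 ('d'): no match needed
  Position 4 ('c'): matches sub[2] = 'c'
  Position 5 ('a'): no match needed
  Position 6 ('c'): matches sub[3] = 'c'
  Position 7 ('d'): no match needed
  Position 8 ('c'): no match needed
All 4 characters matched => is a subsequence

1


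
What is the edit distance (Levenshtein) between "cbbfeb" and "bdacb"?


Computing edit distance: "cbbfeb" -> "bdacb"
DP table:
           b    d    a    c    b
      0    1    2    3    4    5
  c   1    1    2    3    3    4
  b   2    1    2    3    4    3
  b   3    2    2    3    4    4
  f   4    3    3    3    4    5
  e   5    4    4    4    4    5
  b   6    5    5    5    5    4
Edit distance = dp[6][5] = 4

4


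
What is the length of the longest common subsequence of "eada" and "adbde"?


LCS of "eada" and "adbde"
DP table:
           a    d    b    d    e
      0    0    0    0    0    0
  e   0    0    0    0    0    1
  a   0    1    1    1    1    1
  d   0    1    2    2    2    2
  a   0    1    2    2    2    2
LCS length = dp[4][5] = 2

2


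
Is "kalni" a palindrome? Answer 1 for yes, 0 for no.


Input: kalni
Reversed: inlak
  Compare pos 0 ('k') with pos 4 ('i'): MISMATCH
  Compare pos 1 ('a') with pos 3 ('n'): MISMATCH
Result: not a palindrome

0


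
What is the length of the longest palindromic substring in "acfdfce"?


Input: "acfdfce"
Checking substrings for palindromes:
  [1:6] "cfdfc" (len 5) => palindrome
  [2:5] "fdf" (len 3) => palindrome
Longest palindromic substring: "cfdfc" with length 5

5


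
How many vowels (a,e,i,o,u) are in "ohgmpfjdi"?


Input: ohgmpfjdi
Checking each character:
  'o' at position 0: vowel (running total: 1)
  'h' at position 1: consonant
  'g' at position 2: consonant
  'm' at position 3: consonant
  'p' at position 4: consonant
  'f' at position 5: consonant
  'j' at position 6: consonant
  'd' at position 7: consonant
  'i' at position 8: vowel (running total: 2)
Total vowels: 2

2


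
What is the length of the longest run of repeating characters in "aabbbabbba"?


Input: "aabbbabbba"
Scanning for longest run:
  Position 1 ('a'): continues run of 'a', length=2
  Position 2 ('b'): new char, reset run to 1
  Position 3 ('b'): continues run of 'b', length=2
  Position 4 ('b'): continues run of 'b', length=3
  Position 5 ('a'): new char, reset run to 1
  Position 6 ('b'): new char, reset run to 1
  Position 7 ('b'): continues run of 'b', length=2
  Position 8 ('b'): continues run of 'b', length=3
  Position 9 ('a'): new char, reset run to 1
Longest run: 'b' with length 3

3


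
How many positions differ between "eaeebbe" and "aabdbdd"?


Comparing "eaeebbe" and "aabdbdd" position by position:
  Position 0: 'e' vs 'a' => DIFFER
  Position 1: 'a' vs 'a' => same
  Position 2: 'e' vs 'b' => DIFFER
  Position 3: 'e' vs 'd' => DIFFER
  Position 4: 'b' vs 'b' => same
  Position 5: 'b' vs 'd' => DIFFER
  Position 6: 'e' vs 'd' => DIFFER
Positions that differ: 5

5


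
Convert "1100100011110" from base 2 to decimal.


Input: "1100100011110" in base 2
Positional expansion:
  Digit '1' (value 1) x 2^12 = 4096
  Digit '1' (value 1) x 2^11 = 2048
  Digit '0' (value 0) x 2^10 = 0
  Digit '0' (value 0) x 2^9 = 0
  Digit '1' (value 1) x 2^8 = 256
  Digit '0' (value 0) x 2^7 = 0
  Digit '0' (value 0) x 2^6 = 0
  Digit '0' (value 0) x 2^5 = 0
  Digit '1' (value 1) x 2^4 = 16
  Digit '1' (value 1) x 2^3 = 8
  Digit '1' (value 1) x 2^2 = 4
  Digit '1' (value 1) x 2^1 = 2
  Digit '0' (value 0) x 2^0 = 0
Sum = 6430

6430


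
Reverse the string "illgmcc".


Input: illgmcc
Reading characters right to left:
  Position 6: 'c'
  Position 5: 'c'
  Position 4: 'm'
  Position 3: 'g'
  Position 2: 'l'
  Position 1: 'l'
  Position 0: 'i'
Reversed: ccmglli

ccmglli


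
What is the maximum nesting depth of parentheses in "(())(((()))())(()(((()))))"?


Input: "(())(((()))())(()(((()))))"
Tracking depth:
  Position 0 '(': depth becomes 1
  Position 1 '(': depth becomes 2
  Position 2 ')': depth becomes 1
  Position 3 ')': depth becomes 0
  Position 4 '(': depth becomes 1
  Position 5 '(': depth becomes 2
  Position 6 '(': depth becomes 3
  Position 7 '(': depth becomes 4
  Position 8 ')': depth becomes 3
  Position 9 ')': depth becomes 2
  Position 10 ')': depth becomes 1
  Position 11 '(': depth becomes 2
  Position 12 ')': depth becomes 1
  Position 13 ')': depth becomes 0
  Position 14 '(': depth becomes 1
  Position 15 '(': depth becomes 2
  Position 16 ')': depth becomes 1
  Position 17 '(': depth becomes 2
  Position 18 '(': depth becomes 3
  Position 19 '(': depth becomes 4
  Position 20 '(': depth becomes 5
  Position 21 ')': depth becomes 4
  Position 22 ')': depth becomes 3
  Position 23 ')': depth becomes 2
  Position 24 ')': depth becomes 1
  Position 25 ')': depth becomes 0
Maximum depth reached: 5

5


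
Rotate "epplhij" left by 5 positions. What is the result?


Input: "epplhij", rotate left by 5
First 5 characters: "epplh"
Remaining characters: "ij"
Concatenate remaining + first: "ij" + "epplh" = "ijepplh"

ijepplh


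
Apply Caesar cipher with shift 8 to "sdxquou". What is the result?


Caesar cipher: shift "sdxquou" by 8
  's' (pos 18) + 8 = pos 0 = 'a'
  'd' (pos 3) + 8 = pos 11 = 'l'
  'x' (pos 23) + 8 = pos 5 = 'f'
  'q' (pos 16) + 8 = pos 24 = 'y'
  'u' (pos 20) + 8 = pos 2 = 'c'
  'o' (pos 14) + 8 = pos 22 = 'w'
  'u' (pos 20) + 8 = pos 2 = 'c'
Result: alfycwc

alfycwc


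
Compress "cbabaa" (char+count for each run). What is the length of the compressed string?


Input: cbabaa
Runs:
  'c' x 1 => "c1"
  'b' x 1 => "b1"
  'a' x 1 => "a1"
  'b' x 1 => "b1"
  'a' x 2 => "a2"
Compressed: "c1b1a1b1a2"
Compressed length: 10

10


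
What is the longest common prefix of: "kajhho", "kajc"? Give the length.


Words: kajhho, kajc
  Position 0: all 'k' => match
  Position 1: all 'a' => match
  Position 2: all 'j' => match
  Position 3: ('h', 'c') => mismatch, stop
LCP = "kaj" (length 3)

3


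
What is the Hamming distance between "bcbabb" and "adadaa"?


Comparing "bcbabb" and "adadaa" position by position:
  Position 0: 'b' vs 'a' => differ
  Position 1: 'c' vs 'd' => differ
  Position 2: 'b' vs 'a' => differ
  Position 3: 'a' vs 'd' => differ
  Position 4: 'b' vs 'a' => differ
  Position 5: 'b' vs 'a' => differ
Total differences (Hamming distance): 6

6


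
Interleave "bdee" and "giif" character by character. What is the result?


Interleaving "bdee" and "giif":
  Position 0: 'b' from first, 'g' from second => "bg"
  Position 1: 'd' from first, 'i' from second => "di"
  Position 2: 'e' from first, 'i' from second => "ei"
  Position 3: 'e' from first, 'f' from second => "ef"
Result: bgdieief

bgdieief


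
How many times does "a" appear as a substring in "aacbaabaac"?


Searching for "a" in "aacbaabaac"
Scanning each position:
  Position 0: "a" => MATCH
  Position 1: "a" => MATCH
  Position 2: "c" => no
  Position 3: "b" => no
  Position 4: "a" => MATCH
  Position 5: "a" => MATCH
  Position 6: "b" => no
  Position 7: "a" => MATCH
  Position 8: "a" => MATCH
  Position 9: "c" => no
Total occurrences: 6

6


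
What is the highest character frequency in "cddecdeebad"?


Input: cddecdeebad
Character counts:
  'a': 1
  'b': 1
  'c': 2
  'd': 4
  'e': 3
Maximum frequency: 4

4


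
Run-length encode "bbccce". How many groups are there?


Input: bbccce
Scanning for consecutive runs:
  Group 1: 'b' x 2 (positions 0-1)
  Group 2: 'c' x 3 (positions 2-4)
  Group 3: 'e' x 1 (positions 5-5)
Total groups: 3

3


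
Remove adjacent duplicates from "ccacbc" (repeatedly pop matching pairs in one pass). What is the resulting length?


Input: ccacbc
Stack-based adjacent duplicate removal:
  Read 'c': push. Stack: c
  Read 'c': matches stack top 'c' => pop. Stack: (empty)
  Read 'a': push. Stack: a
  Read 'c': push. Stack: ac
  Read 'b': push. Stack: acb
  Read 'c': push. Stack: acbc
Final stack: "acbc" (length 4)

4


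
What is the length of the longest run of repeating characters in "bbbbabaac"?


Input: "bbbbabaac"
Scanning for longest run:
  Position 1 ('b'): continues run of 'b', length=2
  Position 2 ('b'): continues run of 'b', length=3
  Position 3 ('b'): continues run of 'b', length=4
  Position 4 ('a'): new char, reset run to 1
  Position 5 ('b'): new char, reset run to 1
  Position 6 ('a'): new char, reset run to 1
  Position 7 ('a'): continues run of 'a', length=2
  Position 8 ('c'): new char, reset run to 1
Longest run: 'b' with length 4

4


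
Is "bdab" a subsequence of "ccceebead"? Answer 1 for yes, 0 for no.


Check if "bdab" is a subsequence of "ccceebead"
Greedy scan:
  Position 0 ('c'): no match needed
  Position 1 ('c'): no match needed
  Position 2 ('c'): no match needed
  Position 3 ('e'): no match needed
  Position 4 ('e'): no match needed
  Position 5 ('b'): matches sub[0] = 'b'
  Position 6 ('e'): no match needed
  Position 7 ('a'): no match needed
  Position 8 ('d'): matches sub[1] = 'd'
Only matched 2/4 characters => not a subsequence

0


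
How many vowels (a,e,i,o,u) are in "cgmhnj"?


Input: cgmhnj
Checking each character:
  'c' at position 0: consonant
  'g' at position 1: consonant
  'm' at position 2: consonant
  'h' at position 3: consonant
  'n' at position 4: consonant
  'j' at position 5: consonant
Total vowels: 0

0


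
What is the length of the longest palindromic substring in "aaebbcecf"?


Input: "aaebbcecf"
Checking substrings for palindromes:
  [5:8] "cec" (len 3) => palindrome
  [0:2] "aa" (len 2) => palindrome
  [3:5] "bb" (len 2) => palindrome
Longest palindromic substring: "cec" with length 3

3


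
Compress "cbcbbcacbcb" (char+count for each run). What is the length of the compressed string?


Input: cbcbbcacbcb
Runs:
  'c' x 1 => "c1"
  'b' x 1 => "b1"
  'c' x 1 => "c1"
  'b' x 2 => "b2"
  'c' x 1 => "c1"
  'a' x 1 => "a1"
  'c' x 1 => "c1"
  'b' x 1 => "b1"
  'c' x 1 => "c1"
  'b' x 1 => "b1"
Compressed: "c1b1c1b2c1a1c1b1c1b1"
Compressed length: 20

20


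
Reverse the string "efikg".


Input: efikg
Reading characters right to left:
  Position 4: 'g'
  Position 3: 'k'
  Position 2: 'i'
  Position 1: 'f'
  Position 0: 'e'
Reversed: gkife

gkife


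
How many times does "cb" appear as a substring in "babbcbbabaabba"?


Searching for "cb" in "babbcbbabaabba"
Scanning each position:
  Position 0: "ba" => no
  Position 1: "ab" => no
  Position 2: "bb" => no
  Position 3: "bc" => no
  Position 4: "cb" => MATCH
  Position 5: "bb" => no
  Position 6: "ba" => no
  Position 7: "ab" => no
  Position 8: "ba" => no
  Position 9: "aa" => no
  Position 10: "ab" => no
  Position 11: "bb" => no
  Position 12: "ba" => no
Total occurrences: 1

1


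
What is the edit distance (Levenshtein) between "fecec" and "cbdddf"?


Computing edit distance: "fecec" -> "cbdddf"
DP table:
           c    b    d    d    d    f
      0    1    2    3    4    5    6
  f   1    1    2    3    4    5    5
  e   2    2    2    3    4    5    6
  c   3    2    3    3    4    5    6
  e   4    3    3    4    4    5    6
  c   5    4    4    4    5    5    6
Edit distance = dp[5][6] = 6

6


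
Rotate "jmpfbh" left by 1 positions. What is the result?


Input: "jmpfbh", rotate left by 1
First 1 characters: "j"
Remaining characters: "mpfbh"
Concatenate remaining + first: "mpfbh" + "j" = "mpfbhj"

mpfbhj


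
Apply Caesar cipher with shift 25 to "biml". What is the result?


Caesar cipher: shift "biml" by 25
  'b' (pos 1) + 25 = pos 0 = 'a'
  'i' (pos 8) + 25 = pos 7 = 'h'
  'm' (pos 12) + 25 = pos 11 = 'l'
  'l' (pos 11) + 25 = pos 10 = 'k'
Result: ahlk

ahlk


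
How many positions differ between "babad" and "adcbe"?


Comparing "babad" and "adcbe" position by position:
  Position 0: 'b' vs 'a' => DIFFER
  Position 1: 'a' vs 'd' => DIFFER
  Position 2: 'b' vs 'c' => DIFFER
  Position 3: 'a' vs 'b' => DIFFER
  Position 4: 'd' vs 'e' => DIFFER
Positions that differ: 5

5


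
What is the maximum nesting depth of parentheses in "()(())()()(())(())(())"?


Input: "()(())()()(())(())(())"
Tracking depth:
  Position 0 '(': depth becomes 1
  Position 1 ')': depth becomes 0
  Position 2 '(': depth becomes 1
  Position 3 '(': depth becomes 2
  Position 4 ')': depth becomes 1
  Position 5 ')': depth becomes 0
  Position 6 '(': depth becomes 1
  Position 7 ')': depth becomes 0
  Position 8 '(': depth becomes 1
  Position 9 ')': depth becomes 0
  Position 10 '(': depth becomes 1
  Position 11 '(': depth becomes 2
  Position 12 ')': depth becomes 1
  Position 13 ')': depth becomes 0
  Position 14 '(': depth becomes 1
  Position 15 '(': depth becomes 2
  Position 16 ')': depth becomes 1
  Position 17 ')': depth becomes 0
  Position 18 '(': depth becomes 1
  Position 19 '(': depth becomes 2
  Position 20 ')': depth becomes 1
  Position 21 ')': depth becomes 0
Maximum depth reached: 2

2


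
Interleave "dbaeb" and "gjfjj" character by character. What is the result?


Interleaving "dbaeb" and "gjfjj":
  Position 0: 'd' from first, 'g' from second => "dg"
  Position 1: 'b' from first, 'j' from second => "bj"
  Position 2: 'a' from first, 'f' from second => "af"
  Position 3: 'e' from first, 'j' from second => "ej"
  Position 4: 'b' from first, 'j' from second => "bj"
Result: dgbjafejbj

dgbjafejbj


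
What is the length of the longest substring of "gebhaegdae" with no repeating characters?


Input: "gebhaegdae"
Sliding window (track last position of each char):
  Position 0 ('g'): window [0,0] length 1 -- new best
  Position 1 ('e'): window [0,1] length 2 -- new best
  Position 2 ('b'): window [0,2] length 3 -- new best
  Position 3 ('h'): window [0,3] length 4 -- new best
  Position 4 ('a'): window [0,4] length 5 -- new best
  Position 5 ('e'): repeat (last at 1), move window start to 2
  Position 5 ('e'): window [2,5] length 4
  Position 6 ('g'): window [2,6] length 5
  Position 7 ('d'): window [2,7] length 6 -- new best
  Position 8 ('a'): repeat (last at 4), move window start to 5
  Position 8 ('a'): window [5,8] length 4
  Position 9 ('e'): repeat (last at 5), move window start to 6
  Position 9 ('e'): window [6,9] length 4
Longest substring with no repeats: "bhaegd" with length 6

6


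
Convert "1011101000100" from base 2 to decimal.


Input: "1011101000100" in base 2
Positional expansion:
  Digit '1' (value 1) x 2^12 = 4096
  Digit '0' (value 0) x 2^11 = 0
  Digit '1' (value 1) x 2^10 = 1024
  Digit '1' (value 1) x 2^9 = 512
  Digit '1' (value 1) x 2^8 = 256
  Digit '0' (value 0) x 2^7 = 0
  Digit '1' (value 1) x 2^6 = 64
  Digit '0' (value 0) x 2^5 = 0
  Digit '0' (value 0) x 2^4 = 0
  Digit '0' (value 0) x 2^3 = 0
  Digit '1' (value 1) x 2^2 = 4
  Digit '0' (value 0) x 2^1 = 0
  Digit '0' (value 0) x 2^0 = 0
Sum = 5956

5956


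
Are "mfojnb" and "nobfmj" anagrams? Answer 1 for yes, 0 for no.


Strings: "mfojnb", "nobfmj"
Sorted first:  bfjmno
Sorted second: bfjmno
Sorted forms match => anagrams

1


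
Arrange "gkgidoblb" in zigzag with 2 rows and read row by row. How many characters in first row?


Zigzag "gkgidoblb" into 2 rows:
Placing characters:
  'g' => row 0
  'k' => row 1
  'g' => row 0
  'i' => row 1
  'd' => row 0
  'o' => row 1
  'b' => row 0
  'l' => row 1
  'b' => row 0
Rows:
  Row 0: "ggdbb"
  Row 1: "kiol"
First row length: 5

5


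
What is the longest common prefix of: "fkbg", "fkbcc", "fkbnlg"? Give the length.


Words: fkbg, fkbcc, fkbnlg
  Position 0: all 'f' => match
  Position 1: all 'k' => match
  Position 2: all 'b' => match
  Position 3: ('g', 'c', 'n') => mismatch, stop
LCP = "fkb" (length 3)

3


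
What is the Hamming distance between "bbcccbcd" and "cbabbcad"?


Comparing "bbcccbcd" and "cbabbcad" position by position:
  Position 0: 'b' vs 'c' => differ
  Position 1: 'b' vs 'b' => same
  Position 2: 'c' vs 'a' => differ
  Position 3: 'c' vs 'b' => differ
  Position 4: 'c' vs 'b' => differ
  Position 5: 'b' vs 'c' => differ
  Position 6: 'c' vs 'a' => differ
  Position 7: 'd' vs 'd' => same
Total differences (Hamming distance): 6

6


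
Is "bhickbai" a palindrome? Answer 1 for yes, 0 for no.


Input: bhickbai
Reversed: iabkcihb
  Compare pos 0 ('b') with pos 7 ('i'): MISMATCH
  Compare pos 1 ('h') with pos 6 ('a'): MISMATCH
  Compare pos 2 ('i') with pos 5 ('b'): MISMATCH
  Compare pos 3 ('c') with pos 4 ('k'): MISMATCH
Result: not a palindrome

0


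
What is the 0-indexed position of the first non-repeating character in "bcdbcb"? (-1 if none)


Input: bcdbcb
Character frequencies:
  'b': 3
  'c': 2
  'd': 1
Scanning left to right for freq == 1:
  Position 0 ('b'): freq=3, skip
  Position 1 ('c'): freq=2, skip
  Position 2 ('d'): unique! => answer = 2

2


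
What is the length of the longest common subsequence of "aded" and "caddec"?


LCS of "aded" and "caddec"
DP table:
           c    a    d    d    e    c
      0    0    0    0    0    0    0
  a   0    0    1    1    1    1    1
  d   0    0    1    2    2    2    2
  e   0    0    1    2    2    3    3
  d   0    0    1    2    3    3    3
LCS length = dp[4][6] = 3

3


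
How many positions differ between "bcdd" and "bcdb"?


Comparing "bcdd" and "bcdb" position by position:
  Position 0: 'b' vs 'b' => same
  Position 1: 'c' vs 'c' => same
  Position 2: 'd' vs 'd' => same
  Position 3: 'd' vs 'b' => DIFFER
Positions that differ: 1

1


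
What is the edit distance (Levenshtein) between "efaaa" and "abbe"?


Computing edit distance: "efaaa" -> "abbe"
DP table:
           a    b    b    e
      0    1    2    3    4
  e   1    1    2    3    3
  f   2    2    2    3    4
  a   3    2    3    3    4
  a   4    3    3    4    4
  a   5    4    4    4    5
Edit distance = dp[5][4] = 5

5


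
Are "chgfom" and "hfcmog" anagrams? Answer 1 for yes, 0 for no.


Strings: "chgfom", "hfcmog"
Sorted first:  cfghmo
Sorted second: cfghmo
Sorted forms match => anagrams

1


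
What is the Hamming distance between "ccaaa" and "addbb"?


Comparing "ccaaa" and "addbb" position by position:
  Position 0: 'c' vs 'a' => differ
  Position 1: 'c' vs 'd' => differ
  Position 2: 'a' vs 'd' => differ
  Position 3: 'a' vs 'b' => differ
  Position 4: 'a' vs 'b' => differ
Total differences (Hamming distance): 5

5


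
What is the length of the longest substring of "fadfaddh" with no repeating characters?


Input: "fadfaddh"
Sliding window (track last position of each char):
  Position 0 ('f'): window [0,0] length 1 -- new best
  Position 1 ('a'): window [0,1] length 2 -- new best
  Position 2 ('d'): window [0,2] length 3 -- new best
  Position 3 ('f'): repeat (last at 0), move window start to 1
  Position 3 ('f'): window [1,3] length 3
  Position 4 ('a'): repeat (last at 1), move window start to 2
  Position 4 ('a'): window [2,4] length 3
  Position 5 ('d'): repeat (last at 2), move window start to 3
  Position 5 ('d'): window [3,5] length 3
  Position 6 ('d'): repeat (last at 5), move window start to 6
  Position 6 ('d'): window [6,6] length 1
  Position 7 ('h'): window [6,7] length 2
Longest substring with no repeats: "fad" with length 3

3
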